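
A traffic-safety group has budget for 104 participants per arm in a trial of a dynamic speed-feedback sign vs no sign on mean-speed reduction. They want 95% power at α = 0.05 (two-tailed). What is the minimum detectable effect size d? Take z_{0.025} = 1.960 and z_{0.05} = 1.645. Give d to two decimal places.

d_min ≈ 0.50

For two independent groups of n = 104 each: d_min = (z_{α/2} + z_β)·√(2/n).
z-sum = 1.960 + 1.645 = 3.605.
d_min = 3.605 × √(2/104) = 3.605 × 0.1387 = 0.500.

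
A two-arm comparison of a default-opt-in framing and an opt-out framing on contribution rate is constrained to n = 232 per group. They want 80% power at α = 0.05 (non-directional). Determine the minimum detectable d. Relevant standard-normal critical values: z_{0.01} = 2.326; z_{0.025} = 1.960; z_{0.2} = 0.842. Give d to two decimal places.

d_min ≈ 0.26

For two independent groups of n = 232 each: d_min = (z_{α/2} + z_β)·√(2/n).
z-sum = 1.960 + 0.842 = 2.802.
d_min = 2.802 × √(2/232) = 2.802 × 0.0928 = 0.260.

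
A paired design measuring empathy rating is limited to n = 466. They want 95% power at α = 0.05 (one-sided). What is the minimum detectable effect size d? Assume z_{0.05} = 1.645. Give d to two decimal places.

d_min ≈ 0.15

For a single sample (or paired design) of n = 466: d_min = (z_{α} + z_β)/√n.
z-sum = 1.645 + 1.645 = 3.290.
d_min = 3.290 / √466 = 3.290 / 21.587 = 0.152.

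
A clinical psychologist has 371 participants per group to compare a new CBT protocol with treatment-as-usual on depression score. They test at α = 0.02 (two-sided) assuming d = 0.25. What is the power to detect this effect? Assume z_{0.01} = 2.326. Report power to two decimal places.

For two equal groups, power = Φ(d·√(n/2) − z_{α/2}).
d·√(n/2) = 0.25 × √(371/2) = 0.25 × 13.620 = 3.405.
z_β = 3.405 − 2.326 = 1.079.
Power = Φ(1.079) = 0.860.

power ≈ 0.86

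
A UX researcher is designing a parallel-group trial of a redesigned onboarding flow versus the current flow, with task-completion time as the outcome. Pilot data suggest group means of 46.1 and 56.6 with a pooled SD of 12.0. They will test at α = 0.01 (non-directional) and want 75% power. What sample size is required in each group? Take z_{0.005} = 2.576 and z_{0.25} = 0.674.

n = 28 per group

Cohen's d = |M₁ − M₂| / SD_pooled = |46.1 − 56.6| / 12.0 = 10.5 / 12.0 = 0.875.
For two independent groups with equal n: n = 2·((z_{α/2} + z_β) / d)².
z_{α/2} + z_β = 2.576 + 0.674 = 3.250.
n = 2 × (3.250 / 0.875)² = 2 × 3.714² = 2 × 13.80 = 27.6.
Round up to the next whole participant.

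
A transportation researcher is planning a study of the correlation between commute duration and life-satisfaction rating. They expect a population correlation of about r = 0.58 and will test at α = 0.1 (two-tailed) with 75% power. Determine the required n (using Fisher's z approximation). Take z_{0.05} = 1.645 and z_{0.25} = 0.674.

n = 16

Fisher's z: C = ½·ln((1+r)/(1−r)) = ½·ln(3.7619) = 0.6625.
n = ((z_{α/2} + z_β)/C)² + 3.
(1.645 + 0.674) / 0.6625 = 2.319 / 0.6625 = 3.500.
n = 3.500² + 3 = 12.25 + 3 = 15.3.
Round up.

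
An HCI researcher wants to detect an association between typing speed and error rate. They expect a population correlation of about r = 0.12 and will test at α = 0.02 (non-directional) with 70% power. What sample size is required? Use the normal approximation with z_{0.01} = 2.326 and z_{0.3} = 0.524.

Fisher's z: C = ½·ln((1+r)/(1−r)) = ½·ln(1.2727) = 0.1206.
n = ((z_{α/2} + z_β)/C)² + 3.
(2.326 + 0.524) / 0.1206 = 2.850 / 0.1206 = 23.632.
n = 23.632² + 3 = 558.46 + 3 = 561.5.
Round up.

n = 562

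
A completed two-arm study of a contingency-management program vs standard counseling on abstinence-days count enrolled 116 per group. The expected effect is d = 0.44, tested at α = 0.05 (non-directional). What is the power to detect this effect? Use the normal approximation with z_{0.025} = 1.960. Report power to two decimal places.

For two equal groups, power = Φ(d·√(n/2) − z_{α/2}).
d·√(n/2) = 0.44 × √(116/2) = 0.44 × 7.616 = 3.351.
z_β = 3.351 − 1.960 = 1.391.
Power = Φ(1.391) = 0.918.

power ≈ 0.92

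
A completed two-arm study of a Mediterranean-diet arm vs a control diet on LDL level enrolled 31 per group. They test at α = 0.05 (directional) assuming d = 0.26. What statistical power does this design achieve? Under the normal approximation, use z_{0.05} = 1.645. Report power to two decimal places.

power ≈ 0.27

For two equal groups, power = Φ(d·√(n/2) − z_{α}).
d·√(n/2) = 0.26 × √(31/2) = 0.26 × 3.937 = 1.024.
z_β = 1.024 − 1.645 = -0.621.
Power = Φ(-0.621) = 0.267.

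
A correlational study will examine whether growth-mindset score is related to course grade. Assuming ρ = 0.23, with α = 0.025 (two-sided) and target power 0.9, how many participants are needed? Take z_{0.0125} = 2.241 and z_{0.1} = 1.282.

Fisher's z: C = ½·ln((1+r)/(1−r)) = ½·ln(1.5974) = 0.2342.
n = ((z_{α/2} + z_β)/C)² + 3.
(2.241 + 1.282) / 0.2342 = 3.523 / 0.2342 = 15.043.
n = 15.043² + 3 = 226.28 + 3 = 229.3.
Round up.

n = 230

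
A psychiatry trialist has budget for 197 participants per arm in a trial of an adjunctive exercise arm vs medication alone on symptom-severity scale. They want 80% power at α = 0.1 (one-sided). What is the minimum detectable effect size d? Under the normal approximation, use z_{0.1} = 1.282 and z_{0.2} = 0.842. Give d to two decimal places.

d_min ≈ 0.21

For two independent groups of n = 197 each: d_min = (z_{α} + z_β)·√(2/n).
z-sum = 1.282 + 0.842 = 2.124.
d_min = 2.124 × √(2/197) = 2.124 × 0.1008 = 0.214.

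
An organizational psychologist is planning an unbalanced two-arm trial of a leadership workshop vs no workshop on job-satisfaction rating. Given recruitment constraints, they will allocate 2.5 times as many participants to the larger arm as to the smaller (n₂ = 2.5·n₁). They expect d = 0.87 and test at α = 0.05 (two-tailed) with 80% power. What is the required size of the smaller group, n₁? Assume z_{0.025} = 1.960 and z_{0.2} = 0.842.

n₁ = 15

With allocation ratio k = n₂/n₁ = 2.5, Var(x̄₁−x̄₂) = σ²(1/n₁ + 1/(k·n₁)) = σ²·(k+1)/(k·n₁).
So n₁ = (1 + 1/k)·((z_{α/2} + z_β)/d)² = 1.400 × (2.802/0.87)².
n₁ = 1.400 × 10.37 = 14.5.
Round up: n₁ = 15, giving n₂ = ⌈2.5 × 15⌉ = ⌈37.5⌉ = 38.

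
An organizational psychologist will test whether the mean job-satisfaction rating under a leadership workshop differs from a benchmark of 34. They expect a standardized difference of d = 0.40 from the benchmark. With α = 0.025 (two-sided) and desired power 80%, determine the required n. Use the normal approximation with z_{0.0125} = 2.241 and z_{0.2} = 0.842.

For a one-sample test: n = ((z_{α/2} + z_β) / d)².
z_{α/2} + z_β = 2.241 + 0.842 = 3.083.
n = (3.083 / 0.40)² = 7.708² = 59.41.
Round up.

n = 60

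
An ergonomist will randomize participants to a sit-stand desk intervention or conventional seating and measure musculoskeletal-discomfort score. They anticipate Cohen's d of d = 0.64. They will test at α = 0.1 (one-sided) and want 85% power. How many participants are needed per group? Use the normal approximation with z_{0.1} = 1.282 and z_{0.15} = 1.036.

n = 27 per group

For two independent groups with equal n: n = 2·((z_{α} + z_β) / d)².
z_{α} + z_β = 1.282 + 1.036 = 2.318.
n = 2 × (2.318 / 0.64)² = 2 × 3.622² = 2 × 13.12 = 26.2.
Round up to the next whole participant.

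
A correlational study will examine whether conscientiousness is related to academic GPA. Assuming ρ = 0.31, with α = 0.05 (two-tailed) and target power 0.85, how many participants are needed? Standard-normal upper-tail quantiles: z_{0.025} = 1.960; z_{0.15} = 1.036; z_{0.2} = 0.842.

n = 91

Fisher's z: C = ½·ln((1+r)/(1−r)) = ½·ln(1.8986) = 0.3205.
n = ((z_{α/2} + z_β)/C)² + 3.
(1.960 + 1.036) / 0.3205 = 2.996 / 0.3205 = 9.348.
n = 9.348² + 3 = 87.38 + 3 = 90.4.
Round up.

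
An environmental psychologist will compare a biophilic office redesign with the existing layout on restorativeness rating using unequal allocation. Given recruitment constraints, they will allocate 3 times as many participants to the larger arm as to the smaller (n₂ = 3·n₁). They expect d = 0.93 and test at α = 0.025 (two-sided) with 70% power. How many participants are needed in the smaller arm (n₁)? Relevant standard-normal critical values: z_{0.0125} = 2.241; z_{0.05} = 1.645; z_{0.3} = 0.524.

n₁ = 12

With allocation ratio k = n₂/n₁ = 3, Var(x̄₁−x̄₂) = σ²(1/n₁ + 1/(k·n₁)) = σ²·(k+1)/(k·n₁).
So n₁ = (1 + 1/k)·((z_{α/2} + z_β)/d)² = 1.333 × (2.765/0.93)².
n₁ = 1.333 × 8.84 = 11.8.
Round up: n₁ = 12, giving n₂ = 3 × 12 = 36.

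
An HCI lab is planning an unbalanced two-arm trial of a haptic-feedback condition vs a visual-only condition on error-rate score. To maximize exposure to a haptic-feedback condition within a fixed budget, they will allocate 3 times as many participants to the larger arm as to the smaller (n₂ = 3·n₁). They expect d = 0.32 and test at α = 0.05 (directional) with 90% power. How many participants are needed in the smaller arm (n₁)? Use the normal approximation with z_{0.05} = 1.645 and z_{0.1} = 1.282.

n₁ = 112

With allocation ratio k = n₂/n₁ = 3, Var(x̄₁−x̄₂) = σ²(1/n₁ + 1/(k·n₁)) = σ²·(k+1)/(k·n₁).
So n₁ = (1 + 1/k)·((z_{α} + z_β)/d)² = 1.333 × (2.927/0.32)².
n₁ = 1.333 × 83.67 = 111.6.
Round up: n₁ = 112, giving n₂ = 3 × 112 = 336.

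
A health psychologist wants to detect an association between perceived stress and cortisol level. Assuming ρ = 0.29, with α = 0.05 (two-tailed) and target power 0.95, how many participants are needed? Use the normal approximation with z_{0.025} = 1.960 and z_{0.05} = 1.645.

Fisher's z: C = ½·ln((1+r)/(1−r)) = ½·ln(1.8169) = 0.2986.
n = ((z_{α/2} + z_β)/C)² + 3.
(1.960 + 1.645) / 0.2986 = 3.605 / 0.2986 = 12.073.
n = 12.073² + 3 = 145.76 + 3 = 148.8.
Round up.

n = 149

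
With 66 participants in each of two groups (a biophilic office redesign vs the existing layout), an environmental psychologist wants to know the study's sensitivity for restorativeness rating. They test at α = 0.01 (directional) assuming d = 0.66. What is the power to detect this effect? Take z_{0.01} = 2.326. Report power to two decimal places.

For two equal groups, power = Φ(d·√(n/2) − z_{α}).
d·√(n/2) = 0.66 × √(66/2) = 0.66 × 5.745 = 3.791.
z_β = 3.791 − 2.326 = 1.465.
Power = Φ(1.465) = 0.929.

power ≈ 0.93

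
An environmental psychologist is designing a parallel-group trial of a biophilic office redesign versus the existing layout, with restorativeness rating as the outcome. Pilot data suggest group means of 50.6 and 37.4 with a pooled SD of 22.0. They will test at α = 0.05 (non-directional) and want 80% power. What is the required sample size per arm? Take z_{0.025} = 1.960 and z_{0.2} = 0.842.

n = 44 per group

Cohen's d = |M₁ − M₂| / SD_pooled = |50.6 − 37.4| / 22.0 = 13.2 / 22.0 = 0.600.
For two independent groups with equal n: n = 2·((z_{α/2} + z_β) / d)².
z_{α/2} + z_β = 1.960 + 0.842 = 2.802.
n = 2 × (2.802 / 0.600)² = 2 × 4.670² = 2 × 21.81 = 43.6.
Round up to the next whole participant.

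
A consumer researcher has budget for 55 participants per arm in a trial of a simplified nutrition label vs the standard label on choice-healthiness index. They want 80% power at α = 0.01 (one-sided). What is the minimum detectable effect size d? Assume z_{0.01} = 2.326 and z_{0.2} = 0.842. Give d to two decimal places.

d_min ≈ 0.60

For two independent groups of n = 55 each: d_min = (z_{α} + z_β)·√(2/n).
z-sum = 2.326 + 0.842 = 3.168.
d_min = 3.168 × √(2/55) = 3.168 × 0.1907 = 0.604.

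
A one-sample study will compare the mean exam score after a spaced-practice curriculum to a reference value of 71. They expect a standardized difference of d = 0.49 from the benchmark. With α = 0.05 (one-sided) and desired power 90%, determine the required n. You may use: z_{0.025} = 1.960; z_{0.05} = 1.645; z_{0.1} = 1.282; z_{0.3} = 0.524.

For a one-sample test: n = ((z_{α} + z_β) / d)².
z_{α} + z_β = 1.645 + 1.282 = 2.927.
n = (2.927 / 0.49)² = 5.973² = 35.68.
Round up.

n = 36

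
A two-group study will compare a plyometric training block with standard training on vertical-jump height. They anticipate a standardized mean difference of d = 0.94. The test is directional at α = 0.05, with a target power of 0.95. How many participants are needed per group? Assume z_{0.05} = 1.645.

For two independent groups with equal n: n = 2·((z_{α} + z_β) / d)².
z_{α} + z_β = 1.645 + 1.645 = 3.290.
n = 2 × (3.290 / 0.94)² = 2 × 3.500² = 2 × 12.25 = 24.5.
Round up to the next whole participant.

n = 25 per group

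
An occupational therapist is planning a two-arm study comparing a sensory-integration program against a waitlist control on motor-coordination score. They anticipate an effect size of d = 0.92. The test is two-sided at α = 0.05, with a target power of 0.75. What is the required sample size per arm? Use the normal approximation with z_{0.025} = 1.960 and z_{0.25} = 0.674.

n = 17 per group

For two independent groups with equal n: n = 2·((z_{α/2} + z_β) / d)².
z_{α/2} + z_β = 1.960 + 0.674 = 2.634.
n = 2 × (2.634 / 0.92)² = 2 × 2.863² = 2 × 8.20 = 16.4.
Round up to the next whole participant.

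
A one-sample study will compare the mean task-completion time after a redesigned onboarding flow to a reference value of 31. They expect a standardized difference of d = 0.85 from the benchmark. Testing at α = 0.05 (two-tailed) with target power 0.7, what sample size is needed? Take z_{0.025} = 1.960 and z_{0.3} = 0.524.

n = 9

For a one-sample test: n = ((z_{α/2} + z_β) / d)².
z_{α/2} + z_β = 1.960 + 0.524 = 2.484.
n = (2.484 / 0.85)² = 2.922² = 8.54.
Round up.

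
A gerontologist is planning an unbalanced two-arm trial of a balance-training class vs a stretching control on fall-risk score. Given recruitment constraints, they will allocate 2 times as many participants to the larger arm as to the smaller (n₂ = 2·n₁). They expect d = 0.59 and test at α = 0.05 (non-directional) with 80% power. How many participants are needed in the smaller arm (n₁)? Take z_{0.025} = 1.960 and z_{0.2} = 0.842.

n₁ = 34

With allocation ratio k = n₂/n₁ = 2, Var(x̄₁−x̄₂) = σ²(1/n₁ + 1/(k·n₁)) = σ²·(k+1)/(k·n₁).
So n₁ = (1 + 1/k)·((z_{α/2} + z_β)/d)² = 1.500 × (2.802/0.59)².
n₁ = 1.500 × 22.55 = 33.8.
Round up: n₁ = 34, giving n₂ = 2 × 34 = 68.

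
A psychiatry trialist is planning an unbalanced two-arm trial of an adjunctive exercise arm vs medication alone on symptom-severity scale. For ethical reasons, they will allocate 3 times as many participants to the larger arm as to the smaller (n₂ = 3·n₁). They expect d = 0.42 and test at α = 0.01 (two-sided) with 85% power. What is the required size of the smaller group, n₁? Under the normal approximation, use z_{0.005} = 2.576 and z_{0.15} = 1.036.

With allocation ratio k = n₂/n₁ = 3, Var(x̄₁−x̄₂) = σ²(1/n₁ + 1/(k·n₁)) = σ²·(k+1)/(k·n₁).
So n₁ = (1 + 1/k)·((z_{α/2} + z_β)/d)² = 1.333 × (3.612/0.42)².
n₁ = 1.333 × 73.96 = 98.6.
Round up: n₁ = 99, giving n₂ = 3 × 99 = 297.

n₁ = 99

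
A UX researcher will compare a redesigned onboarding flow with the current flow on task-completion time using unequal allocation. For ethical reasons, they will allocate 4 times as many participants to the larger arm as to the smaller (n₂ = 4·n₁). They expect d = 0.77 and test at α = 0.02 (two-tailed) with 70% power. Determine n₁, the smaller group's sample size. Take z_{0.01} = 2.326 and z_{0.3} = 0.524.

With allocation ratio k = n₂/n₁ = 4, Var(x̄₁−x̄₂) = σ²(1/n₁ + 1/(k·n₁)) = σ²·(k+1)/(k·n₁).
So n₁ = (1 + 1/k)·((z_{α/2} + z_β)/d)² = 1.250 × (2.850/0.77)².
n₁ = 1.250 × 13.70 = 17.1.
Round up: n₁ = 18, giving n₂ = 4 × 18 = 72.

n₁ = 18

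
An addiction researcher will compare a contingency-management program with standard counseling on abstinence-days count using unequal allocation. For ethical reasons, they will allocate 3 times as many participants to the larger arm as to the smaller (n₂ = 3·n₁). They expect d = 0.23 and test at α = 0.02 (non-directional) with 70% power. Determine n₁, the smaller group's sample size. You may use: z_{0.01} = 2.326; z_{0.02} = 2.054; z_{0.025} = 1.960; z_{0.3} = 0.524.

With allocation ratio k = n₂/n₁ = 3, Var(x̄₁−x̄₂) = σ²(1/n₁ + 1/(k·n₁)) = σ²·(k+1)/(k·n₁).
So n₁ = (1 + 1/k)·((z_{α/2} + z_β)/d)² = 1.333 × (2.850/0.23)².
n₁ = 1.333 × 153.54 = 204.7.
Round up: n₁ = 205, giving n₂ = 3 × 205 = 615.

n₁ = 205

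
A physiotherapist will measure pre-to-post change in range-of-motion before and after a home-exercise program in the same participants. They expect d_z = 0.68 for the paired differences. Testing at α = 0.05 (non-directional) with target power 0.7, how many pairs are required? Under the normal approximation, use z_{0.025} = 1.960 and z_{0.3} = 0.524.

n = 14 pairs

For a paired (one-sample on differences) test: n = ((z_{α/2} + z_β) / d)².
z_{α/2} + z_β = 1.960 + 0.524 = 2.484.
n = (2.484 / 0.68)² = 3.653² = 13.34.
Round up.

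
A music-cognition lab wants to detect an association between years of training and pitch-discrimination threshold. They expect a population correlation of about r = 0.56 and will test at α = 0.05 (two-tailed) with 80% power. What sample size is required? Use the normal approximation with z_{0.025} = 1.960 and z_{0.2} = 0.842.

Fisher's z: C = ½·ln((1+r)/(1−r)) = ½·ln(3.5455) = 0.6328.
n = ((z_{α/2} + z_β)/C)² + 3.
(1.960 + 0.842) / 0.6328 = 2.802 / 0.6328 = 4.428.
n = 4.428² + 3 = 19.61 + 3 = 22.6.
Round up.

n = 23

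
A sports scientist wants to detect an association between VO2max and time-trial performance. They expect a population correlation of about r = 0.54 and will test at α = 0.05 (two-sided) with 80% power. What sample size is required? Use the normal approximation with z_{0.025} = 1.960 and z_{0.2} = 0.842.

n = 25

Fisher's z: C = ½·ln((1+r)/(1−r)) = ½·ln(3.3478) = 0.6042.
n = ((z_{α/2} + z_β)/C)² + 3.
(1.960 + 0.842) / 0.6042 = 2.802 / 0.6042 = 4.638.
n = 4.638² + 3 = 21.51 + 3 = 24.5.
Round up.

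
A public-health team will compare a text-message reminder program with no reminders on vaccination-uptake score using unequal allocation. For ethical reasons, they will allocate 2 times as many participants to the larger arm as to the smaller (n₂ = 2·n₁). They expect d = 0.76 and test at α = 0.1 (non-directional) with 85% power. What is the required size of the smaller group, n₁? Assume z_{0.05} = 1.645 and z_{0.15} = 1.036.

With allocation ratio k = n₂/n₁ = 2, Var(x̄₁−x̄₂) = σ²(1/n₁ + 1/(k·n₁)) = σ²·(k+1)/(k·n₁).
So n₁ = (1 + 1/k)·((z_{α/2} + z_β)/d)² = 1.500 × (2.681/0.76)².
n₁ = 1.500 × 12.44 = 18.7.
Round up: n₁ = 19, giving n₂ = 2 × 19 = 38.

n₁ = 19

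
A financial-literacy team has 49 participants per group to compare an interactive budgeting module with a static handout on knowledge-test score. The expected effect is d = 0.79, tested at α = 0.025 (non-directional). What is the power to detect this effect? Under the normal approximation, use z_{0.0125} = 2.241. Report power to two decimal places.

power ≈ 0.95

For two equal groups, power = Φ(d·√(n/2) − z_{α/2}).
d·√(n/2) = 0.79 × √(49/2) = 0.79 × 4.950 = 3.910.
z_β = 3.910 − 2.241 = 1.669.
Power = Φ(1.669) = 0.952.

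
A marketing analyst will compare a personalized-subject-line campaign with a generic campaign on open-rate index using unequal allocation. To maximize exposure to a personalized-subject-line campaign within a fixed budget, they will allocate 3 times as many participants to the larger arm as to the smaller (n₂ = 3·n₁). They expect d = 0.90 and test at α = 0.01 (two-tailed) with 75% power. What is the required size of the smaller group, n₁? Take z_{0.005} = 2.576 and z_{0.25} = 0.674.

n₁ = 18

With allocation ratio k = n₂/n₁ = 3, Var(x̄₁−x̄₂) = σ²(1/n₁ + 1/(k·n₁)) = σ²·(k+1)/(k·n₁).
So n₁ = (1 + 1/k)·((z_{α/2} + z_β)/d)² = 1.333 × (3.250/0.90)².
n₁ = 1.333 × 13.04 = 17.4.
Round up: n₁ = 18, giving n₂ = 3 × 18 = 54.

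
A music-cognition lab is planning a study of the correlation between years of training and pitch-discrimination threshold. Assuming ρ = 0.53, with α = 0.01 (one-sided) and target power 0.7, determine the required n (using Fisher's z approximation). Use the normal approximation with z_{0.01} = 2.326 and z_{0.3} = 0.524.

Fisher's z: C = ½·ln((1+r)/(1−r)) = ½·ln(3.2553) = 0.5901.
n = ((z_{α} + z_β)/C)² + 3.
(2.326 + 0.524) / 0.5901 = 2.850 / 0.5901 = 4.830.
n = 4.830² + 3 = 23.33 + 3 = 26.3.
Round up.

n = 27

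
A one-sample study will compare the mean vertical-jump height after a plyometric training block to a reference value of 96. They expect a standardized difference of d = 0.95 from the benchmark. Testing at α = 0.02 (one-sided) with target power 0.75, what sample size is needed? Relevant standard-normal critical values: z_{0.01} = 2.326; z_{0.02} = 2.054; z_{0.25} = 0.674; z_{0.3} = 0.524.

n = 9

For a one-sample test: n = ((z_{α} + z_β) / d)².
z_{α} + z_β = 2.054 + 0.674 = 2.728.
n = (2.728 / 0.95)² = 2.872² = 8.25.
Round up.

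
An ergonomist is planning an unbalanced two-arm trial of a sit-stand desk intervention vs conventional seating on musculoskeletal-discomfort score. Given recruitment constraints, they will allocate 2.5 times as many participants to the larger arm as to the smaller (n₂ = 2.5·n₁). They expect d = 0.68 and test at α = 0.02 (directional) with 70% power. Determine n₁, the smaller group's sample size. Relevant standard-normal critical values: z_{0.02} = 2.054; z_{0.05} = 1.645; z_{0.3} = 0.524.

With allocation ratio k = n₂/n₁ = 2.5, Var(x̄₁−x̄₂) = σ²(1/n₁ + 1/(k·n₁)) = σ²·(k+1)/(k·n₁).
So n₁ = (1 + 1/k)·((z_{α} + z_β)/d)² = 1.400 × (2.578/0.68)².
n₁ = 1.400 × 14.37 = 20.1.
Round up: n₁ = 21, giving n₂ = ⌈2.5 × 21⌉ = ⌈52.5⌉ = 53.

n₁ = 21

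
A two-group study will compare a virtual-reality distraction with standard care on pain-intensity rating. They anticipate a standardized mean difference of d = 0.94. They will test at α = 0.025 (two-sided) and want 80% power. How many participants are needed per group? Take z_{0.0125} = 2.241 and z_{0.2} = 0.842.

For two independent groups with equal n: n = 2·((z_{α/2} + z_β) / d)².
z_{α/2} + z_β = 2.241 + 0.842 = 3.083.
n = 2 × (3.083 / 0.94)² = 2 × 3.280² = 2 × 10.76 = 21.5.
Round up to the next whole participant.

n = 22 per group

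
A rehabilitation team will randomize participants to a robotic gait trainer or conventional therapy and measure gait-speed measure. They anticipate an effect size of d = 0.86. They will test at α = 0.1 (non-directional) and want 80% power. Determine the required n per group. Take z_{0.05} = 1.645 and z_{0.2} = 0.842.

For two independent groups with equal n: n = 2·((z_{α/2} + z_β) / d)².
z_{α/2} + z_β = 1.645 + 0.842 = 2.487.
n = 2 × (2.487 / 0.86)² = 2 × 2.892² = 2 × 8.36 = 16.7.
Round up to the next whole participant.

n = 17 per group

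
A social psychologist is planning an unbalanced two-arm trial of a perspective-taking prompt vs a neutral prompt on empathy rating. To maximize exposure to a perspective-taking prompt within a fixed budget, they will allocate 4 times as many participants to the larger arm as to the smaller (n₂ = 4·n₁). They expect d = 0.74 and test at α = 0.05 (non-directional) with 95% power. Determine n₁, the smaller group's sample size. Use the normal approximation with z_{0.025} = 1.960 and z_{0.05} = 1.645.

With allocation ratio k = n₂/n₁ = 4, Var(x̄₁−x̄₂) = σ²(1/n₁ + 1/(k·n₁)) = σ²·(k+1)/(k·n₁).
So n₁ = (1 + 1/k)·((z_{α/2} + z_β)/d)² = 1.250 × (3.605/0.74)².
n₁ = 1.250 × 23.73 = 29.7.
Round up: n₁ = 30, giving n₂ = 4 × 30 = 120.

n₁ = 30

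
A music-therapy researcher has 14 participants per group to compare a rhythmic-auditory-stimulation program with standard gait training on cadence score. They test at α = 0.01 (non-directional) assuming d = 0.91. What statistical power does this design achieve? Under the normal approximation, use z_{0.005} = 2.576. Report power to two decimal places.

power ≈ 0.43

For two equal groups, power = Φ(d·√(n/2) − z_{α/2}).
d·√(n/2) = 0.91 × √(14/2) = 0.91 × 2.646 = 2.408.
z_β = 2.408 − 2.576 = -0.168.
Power = Φ(-0.168) = 0.433.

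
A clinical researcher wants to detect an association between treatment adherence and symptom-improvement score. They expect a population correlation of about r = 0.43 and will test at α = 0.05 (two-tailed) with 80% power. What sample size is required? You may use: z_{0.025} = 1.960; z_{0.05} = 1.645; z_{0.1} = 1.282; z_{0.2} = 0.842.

Fisher's z: C = ½·ln((1+r)/(1−r)) = ½·ln(2.5088) = 0.4599.
n = ((z_{α/2} + z_β)/C)² + 3.
(1.960 + 0.842) / 0.4599 = 2.802 / 0.4599 = 6.093.
n = 6.093² + 3 = 37.12 + 3 = 40.1.
Round up.

n = 41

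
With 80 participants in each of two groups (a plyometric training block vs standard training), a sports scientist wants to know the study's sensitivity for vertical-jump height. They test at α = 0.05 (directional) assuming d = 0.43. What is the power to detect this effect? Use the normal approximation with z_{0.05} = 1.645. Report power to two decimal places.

power ≈ 0.86

For two equal groups, power = Φ(d·√(n/2) − z_{α}).
d·√(n/2) = 0.43 × √(80/2) = 0.43 × 6.325 = 2.720.
z_β = 2.720 − 1.645 = 1.075.
Power = Φ(1.075) = 0.859.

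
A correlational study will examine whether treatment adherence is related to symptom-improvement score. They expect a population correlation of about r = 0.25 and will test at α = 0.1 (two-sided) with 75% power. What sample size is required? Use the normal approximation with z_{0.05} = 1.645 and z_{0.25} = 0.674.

Fisher's z: C = ½·ln((1+r)/(1−r)) = ½·ln(1.6667) = 0.2554.
n = ((z_{α/2} + z_β)/C)² + 3.
(1.645 + 0.674) / 0.2554 = 2.319 / 0.2554 = 9.080.
n = 9.080² + 3 = 82.44 + 3 = 85.4.
Round up.

n = 86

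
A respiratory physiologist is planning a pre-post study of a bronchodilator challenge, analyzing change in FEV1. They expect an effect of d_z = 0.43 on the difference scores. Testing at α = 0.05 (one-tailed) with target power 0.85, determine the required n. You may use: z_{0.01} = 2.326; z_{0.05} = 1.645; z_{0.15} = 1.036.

n = 39 pairs

For a paired (one-sample on differences) test: n = ((z_{α} + z_β) / d)².
z_{α} + z_β = 1.645 + 1.036 = 2.681.
n = (2.681 / 0.43)² = 6.235² = 38.87.
Round up.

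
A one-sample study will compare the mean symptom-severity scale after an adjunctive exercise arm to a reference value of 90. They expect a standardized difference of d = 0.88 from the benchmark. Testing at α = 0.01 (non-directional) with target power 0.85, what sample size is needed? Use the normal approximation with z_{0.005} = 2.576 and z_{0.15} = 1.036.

For a one-sample test: n = ((z_{α/2} + z_β) / d)².
z_{α/2} + z_β = 2.576 + 1.036 = 3.612.
n = (3.612 / 0.88)² = 4.105² = 16.85.
Round up.

n = 17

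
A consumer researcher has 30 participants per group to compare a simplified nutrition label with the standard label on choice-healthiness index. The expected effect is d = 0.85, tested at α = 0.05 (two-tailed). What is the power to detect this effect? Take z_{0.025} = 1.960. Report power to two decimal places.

power ≈ 0.91

For two equal groups, power = Φ(d·√(n/2) − z_{α/2}).
d·√(n/2) = 0.85 × √(30/2) = 0.85 × 3.873 = 3.292.
z_β = 3.292 − 1.960 = 1.332.
Power = Φ(1.332) = 0.909.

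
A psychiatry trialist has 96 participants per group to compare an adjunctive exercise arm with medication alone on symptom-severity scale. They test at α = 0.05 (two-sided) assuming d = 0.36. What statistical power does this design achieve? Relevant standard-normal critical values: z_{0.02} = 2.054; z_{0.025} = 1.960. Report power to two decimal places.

power ≈ 0.70

For two equal groups, power = Φ(d·√(n/2) − z_{α/2}).
d·√(n/2) = 0.36 × √(96/2) = 0.36 × 6.928 = 2.494.
z_β = 2.494 − 1.960 = 0.534.
Power = Φ(0.534) = 0.703.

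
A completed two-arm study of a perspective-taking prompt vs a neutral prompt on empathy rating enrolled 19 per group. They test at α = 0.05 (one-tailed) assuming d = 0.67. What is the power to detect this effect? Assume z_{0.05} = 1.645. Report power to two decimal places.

power ≈ 0.66

For two equal groups, power = Φ(d·√(n/2) − z_{α}).
d·√(n/2) = 0.67 × √(19/2) = 0.67 × 3.082 = 2.065.
z_β = 2.065 − 1.645 = 0.420.
Power = Φ(0.420) = 0.663.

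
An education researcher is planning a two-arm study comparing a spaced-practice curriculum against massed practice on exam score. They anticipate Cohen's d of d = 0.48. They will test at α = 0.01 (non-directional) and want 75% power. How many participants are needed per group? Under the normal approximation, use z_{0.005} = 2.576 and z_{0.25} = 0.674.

n = 92 per group

For two independent groups with equal n: n = 2·((z_{α/2} + z_β) / d)².
z_{α/2} + z_β = 2.576 + 0.674 = 3.250.
n = 2 × (3.250 / 0.48)² = 2 × 6.771² = 2 × 45.84 = 91.7.
Round up to the next whole participant.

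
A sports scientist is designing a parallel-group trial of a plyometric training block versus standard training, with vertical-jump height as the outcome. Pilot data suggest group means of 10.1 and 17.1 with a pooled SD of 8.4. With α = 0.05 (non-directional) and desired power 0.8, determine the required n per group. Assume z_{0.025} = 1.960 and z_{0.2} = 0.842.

Cohen's d = |M₁ − M₂| / SD_pooled = |10.1 − 17.1| / 8.4 = 7.0 / 8.4 = 0.833.
For two independent groups with equal n: n = 2·((z_{α/2} + z_β) / d)².
z_{α/2} + z_β = 1.960 + 0.842 = 2.802.
n = 2 × (2.802 / 0.833)² = 2 × 3.364² = 2 × 11.31 = 22.6.
Round up to the next whole participant.

n = 23 per group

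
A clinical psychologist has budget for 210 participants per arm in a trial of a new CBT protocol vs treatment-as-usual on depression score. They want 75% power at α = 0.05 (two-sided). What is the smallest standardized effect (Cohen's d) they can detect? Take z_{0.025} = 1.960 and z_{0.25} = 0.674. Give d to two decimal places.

d_min ≈ 0.26

For two independent groups of n = 210 each: d_min = (z_{α/2} + z_β)·√(2/n).
z-sum = 1.960 + 0.674 = 2.634.
d_min = 2.634 × √(2/210) = 2.634 × 0.0976 = 0.257.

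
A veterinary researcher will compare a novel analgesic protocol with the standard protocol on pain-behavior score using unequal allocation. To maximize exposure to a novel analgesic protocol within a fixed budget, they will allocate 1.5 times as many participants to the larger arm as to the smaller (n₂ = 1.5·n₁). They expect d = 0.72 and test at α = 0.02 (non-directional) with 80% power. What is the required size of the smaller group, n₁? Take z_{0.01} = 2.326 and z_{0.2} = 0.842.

n₁ = 33

With allocation ratio k = n₂/n₁ = 1.5, Var(x̄₁−x̄₂) = σ²(1/n₁ + 1/(k·n₁)) = σ²·(k+1)/(k·n₁).
So n₁ = (1 + 1/k)·((z_{α/2} + z_β)/d)² = 1.667 × (3.168/0.72)².
n₁ = 1.667 × 19.36 = 32.3.
Round up: n₁ = 33, giving n₂ = ⌈1.5 × 33⌉ = ⌈49.5⌉ = 50.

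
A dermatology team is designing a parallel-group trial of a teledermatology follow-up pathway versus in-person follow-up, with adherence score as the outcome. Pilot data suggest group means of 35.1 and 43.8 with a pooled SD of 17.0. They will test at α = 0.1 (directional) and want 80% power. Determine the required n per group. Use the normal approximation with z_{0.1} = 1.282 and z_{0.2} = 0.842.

n = 35 per group

Cohen's d = |M₁ − M₂| / SD_pooled = |35.1 − 43.8| / 17.0 = 8.7 / 17.0 = 0.512.
For two independent groups with equal n: n = 2·((z_{α} + z_β) / d)².
z_{α} + z_β = 1.282 + 0.842 = 2.124.
n = 2 × (2.124 / 0.512)² = 2 × 4.148² = 2 × 17.21 = 34.4.
Round up to the next whole participant.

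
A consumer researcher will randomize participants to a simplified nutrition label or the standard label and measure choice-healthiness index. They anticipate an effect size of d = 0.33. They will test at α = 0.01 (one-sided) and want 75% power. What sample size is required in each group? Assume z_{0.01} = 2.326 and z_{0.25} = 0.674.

For two independent groups with equal n: n = 2·((z_{α} + z_β) / d)².
z_{α} + z_β = 2.326 + 0.674 = 3.000.
n = 2 × (3.000 / 0.33)² = 2 × 9.091² = 2 × 82.64 = 165.3.
Round up to the next whole participant.

n = 166 per group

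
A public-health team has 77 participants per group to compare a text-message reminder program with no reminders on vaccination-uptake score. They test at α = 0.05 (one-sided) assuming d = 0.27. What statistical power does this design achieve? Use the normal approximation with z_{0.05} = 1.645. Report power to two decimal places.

power ≈ 0.51

For two equal groups, power = Φ(d·√(n/2) − z_{α}).
d·√(n/2) = 0.27 × √(77/2) = 0.27 × 6.205 = 1.675.
z_β = 1.675 − 1.645 = 0.030.
Power = Φ(0.030) = 0.512.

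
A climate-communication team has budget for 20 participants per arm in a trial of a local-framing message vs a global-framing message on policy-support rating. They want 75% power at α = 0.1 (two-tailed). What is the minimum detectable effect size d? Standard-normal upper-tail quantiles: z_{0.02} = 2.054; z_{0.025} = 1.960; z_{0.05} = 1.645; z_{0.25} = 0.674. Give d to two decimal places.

d_min ≈ 0.73

For two independent groups of n = 20 each: d_min = (z_{α/2} + z_β)·√(2/n).
z-sum = 1.645 + 0.674 = 2.319.
d_min = 2.319 × √(2/20) = 2.319 × 0.3162 = 0.733.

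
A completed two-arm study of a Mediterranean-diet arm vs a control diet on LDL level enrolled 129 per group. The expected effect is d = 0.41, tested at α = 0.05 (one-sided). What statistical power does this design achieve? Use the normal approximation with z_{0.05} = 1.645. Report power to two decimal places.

power ≈ 0.95

For two equal groups, power = Φ(d·√(n/2) − z_{α}).
d·√(n/2) = 0.41 × √(129/2) = 0.41 × 8.031 = 3.293.
z_β = 3.293 − 1.645 = 1.648.
Power = Φ(1.648) = 0.950.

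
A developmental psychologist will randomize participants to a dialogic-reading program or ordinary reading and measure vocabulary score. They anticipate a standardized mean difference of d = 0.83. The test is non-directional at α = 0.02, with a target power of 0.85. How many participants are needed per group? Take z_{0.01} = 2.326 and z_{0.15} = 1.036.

n = 33 per group

For two independent groups with equal n: n = 2·((z_{α/2} + z_β) / d)².
z_{α/2} + z_β = 2.326 + 1.036 = 3.362.
n = 2 × (3.362 / 0.83)² = 2 × 4.051² = 2 × 16.41 = 32.8.
Round up to the next whole participant.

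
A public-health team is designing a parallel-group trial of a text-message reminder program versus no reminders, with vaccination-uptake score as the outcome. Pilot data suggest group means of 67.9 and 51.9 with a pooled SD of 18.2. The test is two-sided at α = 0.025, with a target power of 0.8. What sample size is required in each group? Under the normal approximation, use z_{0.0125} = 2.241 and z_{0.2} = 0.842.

Cohen's d = |M₁ − M₂| / SD_pooled = |67.9 − 51.9| / 18.2 = 16.0 / 18.2 = 0.879.
For two independent groups with equal n: n = 2·((z_{α/2} + z_β) / d)².
z_{α/2} + z_β = 2.241 + 0.842 = 3.083.
n = 2 × (3.083 / 0.879)² = 2 × 3.507² = 2 × 12.30 = 24.6.
Round up to the next whole participant.

n = 25 per group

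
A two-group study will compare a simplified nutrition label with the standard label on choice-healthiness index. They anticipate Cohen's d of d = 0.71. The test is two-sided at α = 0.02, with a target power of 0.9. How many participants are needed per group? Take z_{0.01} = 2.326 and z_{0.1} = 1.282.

For two independent groups with equal n: n = 2·((z_{α/2} + z_β) / d)².
z_{α/2} + z_β = 2.326 + 1.282 = 3.608.
n = 2 × (3.608 / 0.71)² = 2 × 5.082² = 2 × 25.82 = 51.6.
Round up to the next whole participant.

n = 52 per group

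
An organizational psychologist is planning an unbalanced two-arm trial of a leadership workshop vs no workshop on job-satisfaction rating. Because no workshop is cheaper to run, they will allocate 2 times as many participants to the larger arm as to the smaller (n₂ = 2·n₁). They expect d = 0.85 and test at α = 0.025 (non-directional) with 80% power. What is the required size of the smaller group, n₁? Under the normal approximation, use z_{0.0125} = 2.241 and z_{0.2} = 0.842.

n₁ = 20

With allocation ratio k = n₂/n₁ = 2, Var(x̄₁−x̄₂) = σ²(1/n₁ + 1/(k·n₁)) = σ²·(k+1)/(k·n₁).
So n₁ = (1 + 1/k)·((z_{α/2} + z_β)/d)² = 1.500 × (3.083/0.85)².
n₁ = 1.500 × 13.16 = 19.7.
Round up: n₁ = 20, giving n₂ = 2 × 20 = 40.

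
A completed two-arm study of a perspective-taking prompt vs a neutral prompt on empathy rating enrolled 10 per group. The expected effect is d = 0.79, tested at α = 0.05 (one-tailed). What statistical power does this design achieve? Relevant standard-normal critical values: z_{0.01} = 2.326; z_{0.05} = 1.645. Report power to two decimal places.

For two equal groups, power = Φ(d·√(n/2) − z_{α}).
d·√(n/2) = 0.79 × √(10/2) = 0.79 × 2.236 = 1.766.
z_β = 1.766 − 1.645 = 0.121.
Power = Φ(0.121) = 0.548.

power ≈ 0.55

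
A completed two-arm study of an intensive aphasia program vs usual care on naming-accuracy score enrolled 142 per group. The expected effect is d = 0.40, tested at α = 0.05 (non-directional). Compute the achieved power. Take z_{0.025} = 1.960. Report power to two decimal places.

power ≈ 0.92

For two equal groups, power = Φ(d·√(n/2) − z_{α/2}).
d·√(n/2) = 0.40 × √(142/2) = 0.40 × 8.426 = 3.370.
z_β = 3.370 − 1.960 = 1.410.
Power = Φ(1.410) = 0.921.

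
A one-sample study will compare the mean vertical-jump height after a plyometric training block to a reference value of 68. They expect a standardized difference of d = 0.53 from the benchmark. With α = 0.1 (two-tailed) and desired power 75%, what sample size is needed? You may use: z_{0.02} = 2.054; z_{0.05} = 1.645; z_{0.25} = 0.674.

n = 20

For a one-sample test: n = ((z_{α/2} + z_β) / d)².
z_{α/2} + z_β = 1.645 + 0.674 = 2.319.
n = (2.319 / 0.53)² = 4.375² = 19.14.
Round up.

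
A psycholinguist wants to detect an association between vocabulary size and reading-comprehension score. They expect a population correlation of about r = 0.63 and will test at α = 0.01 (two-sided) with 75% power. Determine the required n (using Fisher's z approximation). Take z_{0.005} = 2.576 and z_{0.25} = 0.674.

Fisher's z: C = ½·ln((1+r)/(1−r)) = ½·ln(4.4054) = 0.7414.
n = ((z_{α/2} + z_β)/C)² + 3.
(2.576 + 0.674) / 0.7414 = 3.250 / 0.7414 = 4.384.
n = 4.384² + 3 = 19.22 + 3 = 22.2.
Round up.

n = 23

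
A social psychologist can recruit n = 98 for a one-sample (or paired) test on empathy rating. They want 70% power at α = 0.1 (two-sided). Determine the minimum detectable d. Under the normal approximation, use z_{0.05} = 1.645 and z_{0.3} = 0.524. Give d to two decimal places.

For a single sample (or paired design) of n = 98: d_min = (z_{α/2} + z_β)/√n.
z-sum = 1.645 + 0.524 = 2.169.
d_min = 2.169 / √98 = 2.169 / 9.899 = 0.219.

d_min ≈ 0.22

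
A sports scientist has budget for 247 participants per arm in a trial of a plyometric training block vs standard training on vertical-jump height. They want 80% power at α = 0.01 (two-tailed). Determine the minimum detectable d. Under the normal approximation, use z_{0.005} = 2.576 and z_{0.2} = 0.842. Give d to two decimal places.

d_min ≈ 0.31

For two independent groups of n = 247 each: d_min = (z_{α/2} + z_β)·√(2/n).
z-sum = 2.576 + 0.842 = 3.418.
d_min = 3.418 × √(2/247) = 3.418 × 0.0900 = 0.308.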